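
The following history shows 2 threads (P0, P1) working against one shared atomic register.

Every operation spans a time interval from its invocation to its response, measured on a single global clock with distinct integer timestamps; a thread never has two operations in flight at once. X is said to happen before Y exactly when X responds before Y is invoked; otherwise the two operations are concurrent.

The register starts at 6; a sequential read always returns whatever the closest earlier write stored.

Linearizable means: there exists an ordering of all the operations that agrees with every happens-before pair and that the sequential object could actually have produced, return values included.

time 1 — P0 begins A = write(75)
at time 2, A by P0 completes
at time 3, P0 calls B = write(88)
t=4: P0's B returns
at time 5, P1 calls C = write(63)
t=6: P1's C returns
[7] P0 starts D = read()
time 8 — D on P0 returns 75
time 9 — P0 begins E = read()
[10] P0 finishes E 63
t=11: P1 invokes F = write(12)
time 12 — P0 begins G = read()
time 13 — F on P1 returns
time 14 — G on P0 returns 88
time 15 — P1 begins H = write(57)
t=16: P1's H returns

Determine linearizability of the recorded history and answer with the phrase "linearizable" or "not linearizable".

not linearizable

already the first 8 events (up to D's response at time 8) admit no linearization; the first 7 still do
the completed operations (4 total) allow one real-time order; the atomic register replay rejects it
for example A, B, C, D fails at step 4: D read() → 75 is not legal there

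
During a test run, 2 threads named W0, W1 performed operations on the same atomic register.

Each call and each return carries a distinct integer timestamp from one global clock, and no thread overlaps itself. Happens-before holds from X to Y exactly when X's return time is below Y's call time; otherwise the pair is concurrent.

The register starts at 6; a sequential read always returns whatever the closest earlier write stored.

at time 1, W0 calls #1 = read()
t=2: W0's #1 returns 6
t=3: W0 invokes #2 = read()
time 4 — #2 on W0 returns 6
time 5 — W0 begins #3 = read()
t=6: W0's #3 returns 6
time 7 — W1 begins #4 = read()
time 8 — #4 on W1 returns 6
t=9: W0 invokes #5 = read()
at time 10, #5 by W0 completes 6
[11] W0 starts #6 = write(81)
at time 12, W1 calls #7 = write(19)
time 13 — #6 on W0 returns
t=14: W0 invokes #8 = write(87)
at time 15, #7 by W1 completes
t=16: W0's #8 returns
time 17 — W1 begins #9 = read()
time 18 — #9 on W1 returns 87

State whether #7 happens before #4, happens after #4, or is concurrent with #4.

#7 spans [12,15], #4 spans [7,8]
resp(#4)=8 < inv(#7)=12

after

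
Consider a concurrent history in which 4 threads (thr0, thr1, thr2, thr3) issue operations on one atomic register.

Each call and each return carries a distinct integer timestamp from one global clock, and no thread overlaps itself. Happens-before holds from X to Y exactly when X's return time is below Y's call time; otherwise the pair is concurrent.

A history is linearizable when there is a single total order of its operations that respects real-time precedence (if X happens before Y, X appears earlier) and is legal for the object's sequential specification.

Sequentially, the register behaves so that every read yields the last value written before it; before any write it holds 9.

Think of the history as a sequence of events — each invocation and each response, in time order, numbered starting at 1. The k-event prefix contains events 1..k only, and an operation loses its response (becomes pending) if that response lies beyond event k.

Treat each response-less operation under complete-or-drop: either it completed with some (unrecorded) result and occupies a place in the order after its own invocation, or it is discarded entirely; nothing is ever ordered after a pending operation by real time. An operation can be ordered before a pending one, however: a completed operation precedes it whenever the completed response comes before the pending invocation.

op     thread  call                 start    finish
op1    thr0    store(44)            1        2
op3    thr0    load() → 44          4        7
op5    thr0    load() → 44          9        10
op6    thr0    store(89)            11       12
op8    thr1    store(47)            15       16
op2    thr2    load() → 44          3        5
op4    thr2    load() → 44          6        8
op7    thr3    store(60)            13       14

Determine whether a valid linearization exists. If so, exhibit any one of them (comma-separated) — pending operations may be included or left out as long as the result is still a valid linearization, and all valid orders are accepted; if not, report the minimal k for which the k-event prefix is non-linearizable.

linearizable — witness: op1, op2, op3, op4, op5, op6, op7, op8

step 1: op1 store(44) — value 44
step 2: op2 load() → 44 — value 44
step 3: op3 load() → 44 — value 44
step 4: op4 load() → 44 — value 44
step 5: op5 load() → 44 — value 44
step 6: op6 store(89) — value 89
step 7: op7 store(60) — value 60
step 8: op8 store(47) — value 47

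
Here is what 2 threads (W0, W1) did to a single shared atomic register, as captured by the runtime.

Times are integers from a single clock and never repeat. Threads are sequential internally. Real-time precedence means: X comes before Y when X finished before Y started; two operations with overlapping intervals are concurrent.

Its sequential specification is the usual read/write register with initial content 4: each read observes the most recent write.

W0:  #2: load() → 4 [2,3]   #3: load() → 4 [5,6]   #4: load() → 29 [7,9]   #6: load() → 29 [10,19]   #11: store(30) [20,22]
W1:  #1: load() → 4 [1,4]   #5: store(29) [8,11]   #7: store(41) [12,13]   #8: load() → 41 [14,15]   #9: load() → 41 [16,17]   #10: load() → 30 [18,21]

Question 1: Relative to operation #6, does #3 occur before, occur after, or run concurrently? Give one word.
#3 spans [5,6], #6 spans [10,19]
resp(#3)=6 < inv(#6)=10

before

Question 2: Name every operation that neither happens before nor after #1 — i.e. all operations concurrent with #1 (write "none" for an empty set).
#1 runs from 1 to 4; window-overlapping ops are concurrent
#2 [2,3]: concurrent
#3 [5,6]: after
#4 [7,9]: after
#5 [8,11]: after
#6 [10,19]: after
#7 [12,13]: after
#8 [14,15]: after
#9 [16,17]: after
#10 [18,21]: after
#11 [20,22]: after

#2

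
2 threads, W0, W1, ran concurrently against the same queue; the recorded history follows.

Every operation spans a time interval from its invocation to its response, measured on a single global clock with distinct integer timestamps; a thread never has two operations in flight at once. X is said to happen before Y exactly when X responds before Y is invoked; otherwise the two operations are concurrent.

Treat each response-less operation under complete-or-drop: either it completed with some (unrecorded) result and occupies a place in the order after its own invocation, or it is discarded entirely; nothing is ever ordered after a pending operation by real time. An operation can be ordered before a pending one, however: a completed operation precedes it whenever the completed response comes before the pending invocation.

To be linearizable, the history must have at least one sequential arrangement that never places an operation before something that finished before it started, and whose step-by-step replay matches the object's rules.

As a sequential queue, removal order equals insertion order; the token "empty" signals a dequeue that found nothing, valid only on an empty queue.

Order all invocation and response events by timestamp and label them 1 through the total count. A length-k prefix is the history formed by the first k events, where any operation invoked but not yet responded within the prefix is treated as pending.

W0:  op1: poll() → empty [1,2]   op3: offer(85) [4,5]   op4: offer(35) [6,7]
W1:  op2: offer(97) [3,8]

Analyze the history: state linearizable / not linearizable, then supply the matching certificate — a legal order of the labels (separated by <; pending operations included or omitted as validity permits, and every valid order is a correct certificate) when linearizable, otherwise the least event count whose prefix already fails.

linearizable — witness: op1 < op2 < op3 < op4

1. op1 poll() → empty, leaving queue <>
2. op2 offer(97), leaving queue <97>
3. op3 offer(85), leaving queue <97,85>
4. op4 offer(35), leaving queue <97,85,35>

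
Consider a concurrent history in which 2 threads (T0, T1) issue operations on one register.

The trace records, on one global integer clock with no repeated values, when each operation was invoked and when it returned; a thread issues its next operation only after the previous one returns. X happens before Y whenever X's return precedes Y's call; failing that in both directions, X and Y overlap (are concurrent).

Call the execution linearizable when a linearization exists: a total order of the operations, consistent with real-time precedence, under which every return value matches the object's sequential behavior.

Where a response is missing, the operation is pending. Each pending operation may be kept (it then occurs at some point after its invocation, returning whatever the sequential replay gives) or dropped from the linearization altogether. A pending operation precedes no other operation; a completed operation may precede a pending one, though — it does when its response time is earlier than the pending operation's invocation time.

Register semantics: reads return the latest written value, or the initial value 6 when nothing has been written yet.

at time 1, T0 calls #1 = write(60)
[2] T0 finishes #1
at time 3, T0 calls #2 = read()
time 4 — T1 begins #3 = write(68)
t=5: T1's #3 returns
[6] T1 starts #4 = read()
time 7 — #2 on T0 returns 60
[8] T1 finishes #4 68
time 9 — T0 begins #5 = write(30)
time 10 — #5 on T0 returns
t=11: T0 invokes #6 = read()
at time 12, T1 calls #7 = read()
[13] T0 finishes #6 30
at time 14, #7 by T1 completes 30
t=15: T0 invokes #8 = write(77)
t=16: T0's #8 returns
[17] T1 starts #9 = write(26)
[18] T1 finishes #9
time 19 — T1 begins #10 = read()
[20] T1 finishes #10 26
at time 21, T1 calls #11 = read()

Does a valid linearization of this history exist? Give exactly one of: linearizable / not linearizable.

linearizable

one valid linearization: #1, #2, #3, #4, #5, #6, #7, #8, #9, #10
step 1: #1 write(60) — value 60
step 2: #2 read() → 60 — value 60
step 3: #3 write(68) — value 68
step 4: #4 read() → 68 — value 68
step 5: #5 write(30) — value 30
step 6: #6 read() → 30 — value 30
step 7: #7 read() → 30 — value 30
step 8: #8 write(77) — value 77
step 9: #9 write(26) — value 26
step 10: #10 read() → 26 — value 26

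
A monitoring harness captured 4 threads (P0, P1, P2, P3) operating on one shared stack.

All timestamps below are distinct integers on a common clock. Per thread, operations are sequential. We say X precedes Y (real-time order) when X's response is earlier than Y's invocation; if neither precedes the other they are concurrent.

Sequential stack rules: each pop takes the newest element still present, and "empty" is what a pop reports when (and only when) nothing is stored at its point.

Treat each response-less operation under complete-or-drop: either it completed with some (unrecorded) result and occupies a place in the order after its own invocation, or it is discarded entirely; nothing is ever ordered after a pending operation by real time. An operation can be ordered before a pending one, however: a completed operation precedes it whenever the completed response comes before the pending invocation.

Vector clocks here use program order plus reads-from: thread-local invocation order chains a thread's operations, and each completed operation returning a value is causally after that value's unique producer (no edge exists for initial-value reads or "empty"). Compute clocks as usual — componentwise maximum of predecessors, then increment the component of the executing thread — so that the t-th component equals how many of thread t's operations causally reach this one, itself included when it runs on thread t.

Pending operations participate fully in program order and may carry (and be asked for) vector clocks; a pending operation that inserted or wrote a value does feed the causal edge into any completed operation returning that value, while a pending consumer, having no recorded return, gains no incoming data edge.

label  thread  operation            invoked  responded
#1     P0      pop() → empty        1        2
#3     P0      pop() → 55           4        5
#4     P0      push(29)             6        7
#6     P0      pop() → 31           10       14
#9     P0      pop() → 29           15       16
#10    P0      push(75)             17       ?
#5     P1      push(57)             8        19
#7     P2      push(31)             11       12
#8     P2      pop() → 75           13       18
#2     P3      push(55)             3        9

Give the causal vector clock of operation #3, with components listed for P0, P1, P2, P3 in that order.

#2, invoked 3, has no incoming edges; only P3's bump applies → (0, 0, 0, 1)
#7, invoked 11, has no incoming edges; only P2's bump applies → (0, 0, 1, 0)
#5, invoked 8, has no incoming edges; only P1's bump applies → (0, 1, 0, 0)
#1, invoked 1, has no incoming edges; only P0's bump applies → (1, 0, 0, 0)
#3, invoked 4, takes VC(#1)=(1, 0, 0, 0), VC(#2)=(0, 0, 0, 1) under max, adds 1 for P0 → (2, 0, 0, 1)
#4, invoked 6, takes VC(#3)=(2, 0, 0, 1) under max, adds 1 for P0 → (3, 0, 0, 1)
#6, invoked 10, takes VC(#4)=(3, 0, 0, 1), VC(#7)=(0, 0, 1, 0) under max, adds 1 for P0 → (4, 0, 1, 1)
#9, invoked 15, takes VC(#4)=(3, 0, 0, 1), VC(#6)=(4, 0, 1, 1) under max, adds 1 for P0 → (5, 0, 1, 1)
#10, invoked 17, takes VC(#9)=(5, 0, 1, 1) under max, adds 1 for P0 → (6, 0, 1, 1)
#8, invoked 13, takes VC(#7)=(0, 0, 1, 0), VC(#10)=(6, 0, 1, 1) under max, adds 1 for P2 → (6, 0, 2, 1)
target: VC(#3) = (2, 0, 0, 1)

(2, 0, 0, 1)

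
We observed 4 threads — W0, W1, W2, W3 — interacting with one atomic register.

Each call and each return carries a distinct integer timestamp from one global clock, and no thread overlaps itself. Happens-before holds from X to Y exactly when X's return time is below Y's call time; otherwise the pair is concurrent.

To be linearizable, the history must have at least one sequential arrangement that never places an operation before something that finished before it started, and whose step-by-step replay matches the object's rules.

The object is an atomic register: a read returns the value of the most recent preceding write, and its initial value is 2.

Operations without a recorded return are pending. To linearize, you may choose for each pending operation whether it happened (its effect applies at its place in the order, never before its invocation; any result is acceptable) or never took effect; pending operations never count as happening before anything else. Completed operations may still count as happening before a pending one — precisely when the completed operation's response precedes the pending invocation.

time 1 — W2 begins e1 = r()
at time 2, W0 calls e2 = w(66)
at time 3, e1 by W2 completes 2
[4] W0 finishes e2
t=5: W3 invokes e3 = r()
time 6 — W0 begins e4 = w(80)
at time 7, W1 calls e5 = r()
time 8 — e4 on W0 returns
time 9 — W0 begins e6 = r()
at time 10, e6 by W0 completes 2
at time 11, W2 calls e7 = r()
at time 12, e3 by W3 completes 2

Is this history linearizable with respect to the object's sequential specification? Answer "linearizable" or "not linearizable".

prefix check: 1..9 passes, 1..10 fails once e6's time-10 response joins
the 4 completed operations admit 2 real-time orders; each fails the atomic register replay
no completion choice of the 2 pending operations (e3, e5) rescues it — every subset was tried
e.g. e1, e2, e4, e6 (pending dropped): illegal at step 4, since e6 r() → 2 cannot apply there
e.g. e2, e1, e4, e6 (pending dropped): illegal at step 2, since e1 r() → 2 cannot apply there

not linearizable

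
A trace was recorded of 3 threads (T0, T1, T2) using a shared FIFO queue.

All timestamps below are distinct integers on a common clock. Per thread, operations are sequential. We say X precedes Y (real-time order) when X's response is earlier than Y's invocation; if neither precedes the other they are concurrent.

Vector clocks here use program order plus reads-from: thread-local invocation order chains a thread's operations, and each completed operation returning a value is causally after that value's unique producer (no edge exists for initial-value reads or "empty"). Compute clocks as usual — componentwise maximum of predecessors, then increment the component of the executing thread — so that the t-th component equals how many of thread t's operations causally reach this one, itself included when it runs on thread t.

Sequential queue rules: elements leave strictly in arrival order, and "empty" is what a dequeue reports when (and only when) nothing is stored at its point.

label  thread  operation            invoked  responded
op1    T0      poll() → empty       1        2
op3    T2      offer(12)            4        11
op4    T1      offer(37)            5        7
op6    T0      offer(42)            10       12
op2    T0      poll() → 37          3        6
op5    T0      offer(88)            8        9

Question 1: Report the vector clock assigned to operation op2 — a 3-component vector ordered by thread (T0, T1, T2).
no predecessors for op3 (invoked 4): T2 increments from zero → (0, 0, 1)
no predecessors for op4 (invoked 5): T1 increments from zero → (0, 1, 0)
no predecessors for op1 (invoked 1): T0 increments from zero → (1, 0, 0)
op2 (invocation 3): componentwise max over VC(op1)=(1, 0, 0), VC(op4)=(0, 1, 0), +1 at T0, giving (2, 1, 0)
op5 (invocation 8): componentwise max over VC(op2)=(2, 1, 0), +1 at T0, giving (3, 1, 0)
op6 (invocation 10): componentwise max over VC(op5)=(3, 1, 0), +1 at T0, giving (4, 1, 0)
target: VC(op2) = (2, 1, 0)

(2, 1, 0)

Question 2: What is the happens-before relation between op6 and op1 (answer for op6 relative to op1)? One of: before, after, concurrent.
op6 spans [10,12], op1 spans [1,2]
resp(op1)=2 < inv(op6)=10

after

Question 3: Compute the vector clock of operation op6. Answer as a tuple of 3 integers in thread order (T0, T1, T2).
op3 (invocation 4): nothing precedes it; T2's component alone gives (0, 0, 1)
op4 (invocation 5): nothing precedes it; T1's component alone gives (0, 1, 0)
op1 (invocation 1): nothing precedes it; T0's component alone gives (1, 0, 0)
op2, invoked 3, takes VC(op1)=(1, 0, 0), VC(op4)=(0, 1, 0) under max, adds 1 for T0 → (2, 1, 0)
op5, invoked 8, takes VC(op2)=(2, 1, 0) under max, adds 1 for T0 → (3, 1, 0)
op6, invoked 10, takes VC(op5)=(3, 1, 0) under max, adds 1 for T0 → (4, 1, 0)
target: VC(op6) = (4, 1, 0)

(4, 1, 0)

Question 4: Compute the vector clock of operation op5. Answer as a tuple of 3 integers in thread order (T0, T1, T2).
VC(op3, invoked at 4): no causal predecessors; +1 on T2 → (0, 0, 1)
VC(op4, invoked at 5): no causal predecessors; +1 on T1 → (0, 1, 0)
VC(op1, invoked at 1): no causal predecessors; +1 on T0 → (1, 0, 0)
VC(op2, invoked at 3): max of VC(op1)=(1, 0, 0), VC(op4)=(0, 1, 0), then +1 on thread T0 → (2, 1, 0)
VC(op5, invoked at 8): max of VC(op2)=(2, 1, 0), then +1 on thread T0 → (3, 1, 0)
VC(op6, invoked at 10): max of VC(op5)=(3, 1, 0), then +1 on thread T0 → (4, 1, 0)
target: VC(op5) = (3, 1, 0)

(3, 1, 0)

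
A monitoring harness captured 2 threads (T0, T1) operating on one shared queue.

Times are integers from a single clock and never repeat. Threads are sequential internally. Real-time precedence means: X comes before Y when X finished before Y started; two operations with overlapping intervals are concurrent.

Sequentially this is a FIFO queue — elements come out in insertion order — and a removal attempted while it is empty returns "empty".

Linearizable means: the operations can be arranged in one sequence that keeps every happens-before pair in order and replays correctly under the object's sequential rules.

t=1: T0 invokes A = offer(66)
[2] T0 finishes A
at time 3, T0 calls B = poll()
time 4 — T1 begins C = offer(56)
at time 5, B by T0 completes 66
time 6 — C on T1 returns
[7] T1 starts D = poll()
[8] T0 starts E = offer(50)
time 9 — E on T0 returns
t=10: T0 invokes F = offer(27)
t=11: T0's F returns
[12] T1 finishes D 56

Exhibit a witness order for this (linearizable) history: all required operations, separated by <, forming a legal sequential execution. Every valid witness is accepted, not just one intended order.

A < B < C < D < E < F

step 1: A offer(66) — queue <66>
step 2: B poll() → 66 — queue <>
step 3: C offer(56) — queue <56>
step 4: D poll() → 56 — queue <>
step 5: E offer(50) — queue <50>
step 6: F offer(27) — queue <50,27>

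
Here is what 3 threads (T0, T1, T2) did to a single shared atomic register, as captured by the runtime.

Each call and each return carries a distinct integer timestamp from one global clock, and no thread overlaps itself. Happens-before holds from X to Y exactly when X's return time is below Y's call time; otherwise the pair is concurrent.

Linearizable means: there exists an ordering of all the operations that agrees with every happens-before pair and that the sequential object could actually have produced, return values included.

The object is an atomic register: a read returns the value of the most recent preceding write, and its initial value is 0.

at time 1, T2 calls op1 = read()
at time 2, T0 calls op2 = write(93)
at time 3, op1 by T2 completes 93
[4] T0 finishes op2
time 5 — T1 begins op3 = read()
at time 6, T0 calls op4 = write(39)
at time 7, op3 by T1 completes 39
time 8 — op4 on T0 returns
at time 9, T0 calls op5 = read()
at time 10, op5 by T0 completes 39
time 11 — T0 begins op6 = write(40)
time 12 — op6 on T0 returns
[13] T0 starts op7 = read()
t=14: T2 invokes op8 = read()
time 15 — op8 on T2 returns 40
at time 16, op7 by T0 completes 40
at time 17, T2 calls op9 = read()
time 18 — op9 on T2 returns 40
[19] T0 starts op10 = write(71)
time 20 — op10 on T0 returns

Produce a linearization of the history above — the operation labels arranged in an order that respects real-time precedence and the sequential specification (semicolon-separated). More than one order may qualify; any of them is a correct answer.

op2; op1; op4; op3; op5; op6; op7; op8; op9; op10

1. op2 write(93), leaving value 93
2. op1 read() → 93, leaving value 93
3. op4 write(39), leaving value 39
4. op3 read() → 39, leaving value 39
5. op5 read() → 39, leaving value 39
6. op6 write(40), leaving value 40
7. op7 read() → 40, leaving value 40
8. op8 read() → 40, leaving value 40
9. op9 read() → 40, leaving value 40
10. op10 write(71), leaving value 71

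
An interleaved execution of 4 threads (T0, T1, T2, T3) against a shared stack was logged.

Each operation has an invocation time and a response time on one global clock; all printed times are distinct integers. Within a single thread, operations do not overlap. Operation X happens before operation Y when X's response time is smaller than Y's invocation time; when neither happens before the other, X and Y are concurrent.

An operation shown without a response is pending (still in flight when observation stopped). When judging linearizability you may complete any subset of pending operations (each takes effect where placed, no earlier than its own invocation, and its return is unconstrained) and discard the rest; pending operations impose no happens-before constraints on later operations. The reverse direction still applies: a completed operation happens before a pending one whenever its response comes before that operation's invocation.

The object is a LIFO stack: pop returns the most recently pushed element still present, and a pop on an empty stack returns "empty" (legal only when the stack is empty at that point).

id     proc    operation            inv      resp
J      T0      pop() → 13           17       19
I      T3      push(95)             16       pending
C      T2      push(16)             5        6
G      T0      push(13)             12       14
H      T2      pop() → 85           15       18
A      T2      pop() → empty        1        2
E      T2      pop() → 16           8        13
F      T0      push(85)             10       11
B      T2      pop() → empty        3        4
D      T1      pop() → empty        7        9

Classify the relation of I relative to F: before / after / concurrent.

after

I spans [16,…), F spans [10,11]
resp(F)=11 < inv(I)=16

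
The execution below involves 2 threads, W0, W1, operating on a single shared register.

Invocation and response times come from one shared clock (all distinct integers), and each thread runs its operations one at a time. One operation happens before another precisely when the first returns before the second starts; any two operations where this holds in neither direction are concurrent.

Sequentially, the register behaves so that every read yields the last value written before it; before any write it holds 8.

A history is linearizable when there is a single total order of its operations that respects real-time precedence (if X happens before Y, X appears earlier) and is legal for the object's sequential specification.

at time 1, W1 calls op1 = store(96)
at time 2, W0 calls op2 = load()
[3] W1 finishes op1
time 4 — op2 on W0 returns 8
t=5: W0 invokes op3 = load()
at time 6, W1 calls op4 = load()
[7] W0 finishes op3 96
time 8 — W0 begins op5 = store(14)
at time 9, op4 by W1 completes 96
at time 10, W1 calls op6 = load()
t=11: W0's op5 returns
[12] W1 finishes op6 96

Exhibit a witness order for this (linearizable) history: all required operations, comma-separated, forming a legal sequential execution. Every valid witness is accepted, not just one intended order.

op2, op1, op3, op4, op6, op5

1. op2 load() → 8, leaving value 8
2. op1 store(96), leaving value 96
3. op3 load() → 96, leaving value 96
4. op4 load() → 96, leaving value 96
5. op6 load() → 96, leaving value 96
6. op5 store(14), leaving value 14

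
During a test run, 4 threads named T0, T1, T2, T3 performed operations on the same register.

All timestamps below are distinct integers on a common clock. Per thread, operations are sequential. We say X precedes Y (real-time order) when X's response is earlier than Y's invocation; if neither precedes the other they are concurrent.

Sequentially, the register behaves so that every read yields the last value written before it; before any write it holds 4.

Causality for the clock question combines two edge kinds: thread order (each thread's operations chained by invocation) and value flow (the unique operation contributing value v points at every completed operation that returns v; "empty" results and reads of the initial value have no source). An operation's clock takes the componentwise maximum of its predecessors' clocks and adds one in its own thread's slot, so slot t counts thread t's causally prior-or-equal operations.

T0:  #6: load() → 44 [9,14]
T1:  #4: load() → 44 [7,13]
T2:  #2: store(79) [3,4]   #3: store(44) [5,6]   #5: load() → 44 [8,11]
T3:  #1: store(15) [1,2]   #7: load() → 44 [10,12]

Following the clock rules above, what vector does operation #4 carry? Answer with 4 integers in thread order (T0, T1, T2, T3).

(0, 1, 2, 0)

#1, invoked 1, has no incoming edges; only T3's bump applies → (0, 0, 0, 1)
#2, invoked 3, has no incoming edges; only T2's bump applies → (0, 0, 1, 0)
VC(#3, invoked at 5): max of VC(#2)=(0, 0, 1, 0), then +1 on thread T2 → (0, 0, 2, 0)
VC(#5, invoked at 8): max of VC(#3)=(0, 0, 2, 0), then +1 on thread T2 → (0, 0, 3, 0)
VC(#4, invoked at 7): max of VC(#3)=(0, 0, 2, 0), then +1 on thread T1 → (0, 1, 2, 0)
VC(#6, invoked at 9): max of VC(#3)=(0, 0, 2, 0), then +1 on thread T0 → (1, 0, 2, 0)
VC(#7, invoked at 10): max of VC(#1)=(0, 0, 0, 1), VC(#3)=(0, 0, 2, 0), then +1 on thread T3 → (0, 0, 2, 2)
target: VC(#4) = (0, 1, 2, 0)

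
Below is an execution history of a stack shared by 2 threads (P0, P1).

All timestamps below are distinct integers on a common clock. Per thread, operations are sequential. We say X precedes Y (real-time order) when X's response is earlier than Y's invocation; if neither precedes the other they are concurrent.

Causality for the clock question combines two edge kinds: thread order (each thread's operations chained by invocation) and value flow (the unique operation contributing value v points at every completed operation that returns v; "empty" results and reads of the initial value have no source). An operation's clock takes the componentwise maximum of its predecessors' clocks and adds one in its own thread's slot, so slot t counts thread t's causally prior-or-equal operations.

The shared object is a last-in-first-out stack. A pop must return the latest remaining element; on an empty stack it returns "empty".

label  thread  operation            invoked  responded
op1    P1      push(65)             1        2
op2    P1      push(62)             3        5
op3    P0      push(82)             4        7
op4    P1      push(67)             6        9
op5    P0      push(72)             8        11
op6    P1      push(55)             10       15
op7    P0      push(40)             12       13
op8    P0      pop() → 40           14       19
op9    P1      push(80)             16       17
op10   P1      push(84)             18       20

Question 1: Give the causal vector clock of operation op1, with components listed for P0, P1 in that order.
(0, 1)

VC(op1, invoked at 1): no causal predecessors; +1 on P1 → (0, 1)
VC(op3, invoked at 4): no causal predecessors; +1 on P0 → (1, 0)
op2, invoked 3, takes VC(op1)=(0, 1) under max, adds 1 for P1 → (0, 2)
op5, invoked 8, takes VC(op3)=(1, 0) under max, adds 1 for P0 → (2, 0)
op4, invoked 6, takes VC(op2)=(0, 2) under max, adds 1 for P1 → (0, 3)
op7, invoked 12, takes VC(op5)=(2, 0) under max, adds 1 for P0 → (3, 0)
op6, invoked 10, takes VC(op4)=(0, 3) under max, adds 1 for P1 → (0, 4)
op8, invoked 14, takes VC(op7)=(3, 0) under max, adds 1 for P0 → (4, 0)
op9, invoked 16, takes VC(op6)=(0, 4) under max, adds 1 for P1 → (0, 5)
op10, invoked 18, takes VC(op9)=(0, 5) under max, adds 1 for P1 → (0, 6)
target: VC(op1) = (0, 1)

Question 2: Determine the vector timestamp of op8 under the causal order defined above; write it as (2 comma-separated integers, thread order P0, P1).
(4, 0)

invoked at 1, op1 has no predecessors; its own P1 bump gives (0, 1)
invoked at 4, op3 has no predecessors; its own P0 bump gives (1, 0)
from VC(op1)=(0, 1), op2 (invoked 3) maxes components and bumps P1 → (0, 2)
from VC(op3)=(1, 0), op5 (invoked 8) maxes components and bumps P0 → (2, 0)
from VC(op2)=(0, 2), op4 (invoked 6) maxes components and bumps P1 → (0, 3)
from VC(op5)=(2, 0), op7 (invoked 12) maxes components and bumps P0 → (3, 0)
from VC(op4)=(0, 3), op6 (invoked 10) maxes components and bumps P1 → (0, 4)
from VC(op7)=(3, 0), op8 (invoked 14) maxes components and bumps P0 → (4, 0)
from VC(op6)=(0, 4), op9 (invoked 16) maxes components and bumps P1 → (0, 5)
from VC(op9)=(0, 5), op10 (invoked 18) maxes components and bumps P1 → (0, 6)
target: VC(op8) = (4, 0)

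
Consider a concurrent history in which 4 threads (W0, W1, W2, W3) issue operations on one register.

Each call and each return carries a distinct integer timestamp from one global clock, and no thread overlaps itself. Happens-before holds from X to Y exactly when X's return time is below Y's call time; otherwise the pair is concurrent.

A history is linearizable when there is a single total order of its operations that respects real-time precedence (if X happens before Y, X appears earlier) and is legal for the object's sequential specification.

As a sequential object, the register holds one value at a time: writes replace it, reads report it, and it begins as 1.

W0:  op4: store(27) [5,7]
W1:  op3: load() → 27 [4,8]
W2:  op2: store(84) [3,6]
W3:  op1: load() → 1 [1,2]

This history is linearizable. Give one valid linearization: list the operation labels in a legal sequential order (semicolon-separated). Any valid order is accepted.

step 1: op1 load() → 1 — value 1
step 2: op2 store(84) — value 84
step 3: op4 store(27) — value 27
step 4: op3 load() → 27 — value 27

op1; op2; op4; op3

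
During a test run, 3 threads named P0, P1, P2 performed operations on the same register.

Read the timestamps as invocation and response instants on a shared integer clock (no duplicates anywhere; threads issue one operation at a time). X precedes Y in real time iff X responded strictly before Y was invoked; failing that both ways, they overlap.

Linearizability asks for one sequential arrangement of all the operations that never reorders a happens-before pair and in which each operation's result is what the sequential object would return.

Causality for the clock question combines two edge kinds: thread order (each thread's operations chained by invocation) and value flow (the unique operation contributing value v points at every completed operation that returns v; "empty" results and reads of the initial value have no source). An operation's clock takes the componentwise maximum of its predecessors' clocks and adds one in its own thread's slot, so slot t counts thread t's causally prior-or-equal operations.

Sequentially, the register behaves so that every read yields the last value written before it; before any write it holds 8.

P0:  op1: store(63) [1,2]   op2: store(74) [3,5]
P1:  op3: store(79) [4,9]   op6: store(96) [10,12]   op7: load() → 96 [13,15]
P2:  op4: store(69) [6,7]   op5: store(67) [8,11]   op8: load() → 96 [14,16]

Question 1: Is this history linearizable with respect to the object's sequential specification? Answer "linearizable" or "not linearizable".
linearizable

a witness: op1, op2, op3, op4, op5, op6, op7, op8
after step 1 (op1 store(63)): value 63
after step 2 (op2 store(74)): value 74
after step 3 (op3 store(79)): value 79
after step 4 (op4 store(69)): value 69
after step 5 (op5 store(67)): value 67
after step 6 (op6 store(96)): value 96
after step 7 (op7 load() → 96): value 96
after step 8 (op8 load() → 96): value 96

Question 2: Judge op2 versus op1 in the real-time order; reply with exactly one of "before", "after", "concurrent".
after

op2 spans [3,5], op1 spans [1,2]
resp(op1)=2 < inv(op2)=3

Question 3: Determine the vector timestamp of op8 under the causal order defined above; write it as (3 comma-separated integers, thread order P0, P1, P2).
(0, 2, 3)

op4, invoked 6, has no incoming edges; only P2's bump applies → (0, 0, 1)
op3, invoked 4, has no incoming edges; only P1's bump applies → (0, 1, 0)
op1, invoked 1, has no incoming edges; only P0's bump applies → (1, 0, 0)
from VC(op4)=(0, 0, 1), op5 (invoked 8) maxes components and bumps P2 → (0, 0, 2)
from VC(op3)=(0, 1, 0), op6 (invoked 10) maxes components and bumps P1 → (0, 2, 0)
from VC(op1)=(1, 0, 0), op2 (invoked 3) maxes components and bumps P0 → (2, 0, 0)
from VC(op6)=(0, 2, 0), op7 (invoked 13) maxes components and bumps P1 → (0, 3, 0)
from VC(op5)=(0, 0, 2), VC(op6)=(0, 2, 0), op8 (invoked 14) maxes components and bumps P2 → (0, 2, 3)
target: VC(op8) = (0, 2, 3)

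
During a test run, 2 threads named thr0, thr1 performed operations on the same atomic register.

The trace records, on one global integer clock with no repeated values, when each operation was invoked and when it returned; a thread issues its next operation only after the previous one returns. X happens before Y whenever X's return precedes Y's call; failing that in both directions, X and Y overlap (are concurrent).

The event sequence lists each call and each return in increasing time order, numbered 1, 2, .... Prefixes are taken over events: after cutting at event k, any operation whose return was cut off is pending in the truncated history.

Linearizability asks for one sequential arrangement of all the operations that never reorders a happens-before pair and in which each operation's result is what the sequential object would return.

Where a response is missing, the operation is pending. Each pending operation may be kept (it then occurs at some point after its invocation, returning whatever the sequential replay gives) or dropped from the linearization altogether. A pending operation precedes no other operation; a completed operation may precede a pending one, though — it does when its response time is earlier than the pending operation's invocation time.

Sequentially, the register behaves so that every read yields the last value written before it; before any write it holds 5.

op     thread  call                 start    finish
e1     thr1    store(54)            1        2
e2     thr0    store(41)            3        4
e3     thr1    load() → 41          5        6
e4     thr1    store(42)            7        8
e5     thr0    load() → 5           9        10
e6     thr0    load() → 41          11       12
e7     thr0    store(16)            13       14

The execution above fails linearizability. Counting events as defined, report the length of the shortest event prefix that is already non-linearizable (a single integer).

a valid linearization of events 1..9 exists, for instance e1, e2, e3, e4:
after step 1 (e1 store(54)): value 54
after step 2 (e2 store(41)): value 41
after step 3 (e3 load() → 41): value 41
after step 4 (e4 store(42)): value 42
event 10 — e5's response, time 10 — after it, nothing linearizes
take e1, e2, e3, e4, e5: step 5 already fails, because e5 load() → 5 cannot occur there

10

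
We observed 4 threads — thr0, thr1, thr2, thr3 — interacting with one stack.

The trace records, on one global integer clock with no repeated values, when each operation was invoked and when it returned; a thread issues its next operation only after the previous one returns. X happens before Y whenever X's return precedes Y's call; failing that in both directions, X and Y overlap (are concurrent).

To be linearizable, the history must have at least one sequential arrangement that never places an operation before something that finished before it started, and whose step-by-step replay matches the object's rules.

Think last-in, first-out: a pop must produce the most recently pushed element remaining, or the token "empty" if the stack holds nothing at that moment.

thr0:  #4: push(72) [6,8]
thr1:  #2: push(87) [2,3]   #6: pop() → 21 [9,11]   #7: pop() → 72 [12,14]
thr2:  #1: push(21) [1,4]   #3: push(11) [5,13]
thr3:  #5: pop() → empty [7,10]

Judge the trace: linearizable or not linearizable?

through event 9 a valid linearization exists; event 10 (#5 responding at time 10) ends that
4 orders of the 4 completed stack ops respect real time; none is legal
no completion choice of the 2 pending operations (#3, #6) rescues it — every subset was tried
for example #1, #2, #4, #5 (pending dropped) fails at step 4: #5 pop() → empty is not legal there
for example #1, #2, #5, #4 (pending dropped) fails at step 3: #5 pop() → empty is not legal there

not linearizable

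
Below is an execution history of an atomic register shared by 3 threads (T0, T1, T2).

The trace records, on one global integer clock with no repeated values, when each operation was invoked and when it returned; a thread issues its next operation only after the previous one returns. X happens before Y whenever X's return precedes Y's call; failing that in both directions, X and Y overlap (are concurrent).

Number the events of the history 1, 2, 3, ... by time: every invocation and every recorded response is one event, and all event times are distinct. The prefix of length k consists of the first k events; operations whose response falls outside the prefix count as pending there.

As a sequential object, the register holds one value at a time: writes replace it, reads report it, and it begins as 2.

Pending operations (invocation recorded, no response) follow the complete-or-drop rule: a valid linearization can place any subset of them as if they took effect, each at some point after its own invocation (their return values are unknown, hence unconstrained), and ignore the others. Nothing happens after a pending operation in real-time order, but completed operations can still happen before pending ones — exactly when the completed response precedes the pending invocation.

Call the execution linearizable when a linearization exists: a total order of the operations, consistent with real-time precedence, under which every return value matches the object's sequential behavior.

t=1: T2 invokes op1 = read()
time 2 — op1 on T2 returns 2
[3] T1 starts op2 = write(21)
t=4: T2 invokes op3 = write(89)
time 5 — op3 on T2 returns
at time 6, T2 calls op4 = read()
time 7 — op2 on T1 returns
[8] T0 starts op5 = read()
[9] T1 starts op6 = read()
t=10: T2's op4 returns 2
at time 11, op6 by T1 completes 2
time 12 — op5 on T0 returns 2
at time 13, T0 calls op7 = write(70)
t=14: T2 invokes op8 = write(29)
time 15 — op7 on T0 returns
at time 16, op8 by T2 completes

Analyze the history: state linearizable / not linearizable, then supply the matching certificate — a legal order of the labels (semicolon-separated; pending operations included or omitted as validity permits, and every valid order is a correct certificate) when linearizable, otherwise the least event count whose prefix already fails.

not linearizable — minimal violating prefix: 10 events

the violation lands at event 10, op4's response at time 10: events 1..9 linearize, events 1..10 do not
checked exhaustively: 3 real-time-consistent orders of 4 completed operations, zero legal atomic register replays
including or dropping the 2 pending operations (op5, op6) in any combination fails
one such order, op1, op2, op3, op4 (pending dropped), breaks at step 4 where op4 read() → 2 is illegal
one such order, op1, op3, op2, op4 (pending dropped), breaks at step 4 where op4 read() → 2 is illegal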